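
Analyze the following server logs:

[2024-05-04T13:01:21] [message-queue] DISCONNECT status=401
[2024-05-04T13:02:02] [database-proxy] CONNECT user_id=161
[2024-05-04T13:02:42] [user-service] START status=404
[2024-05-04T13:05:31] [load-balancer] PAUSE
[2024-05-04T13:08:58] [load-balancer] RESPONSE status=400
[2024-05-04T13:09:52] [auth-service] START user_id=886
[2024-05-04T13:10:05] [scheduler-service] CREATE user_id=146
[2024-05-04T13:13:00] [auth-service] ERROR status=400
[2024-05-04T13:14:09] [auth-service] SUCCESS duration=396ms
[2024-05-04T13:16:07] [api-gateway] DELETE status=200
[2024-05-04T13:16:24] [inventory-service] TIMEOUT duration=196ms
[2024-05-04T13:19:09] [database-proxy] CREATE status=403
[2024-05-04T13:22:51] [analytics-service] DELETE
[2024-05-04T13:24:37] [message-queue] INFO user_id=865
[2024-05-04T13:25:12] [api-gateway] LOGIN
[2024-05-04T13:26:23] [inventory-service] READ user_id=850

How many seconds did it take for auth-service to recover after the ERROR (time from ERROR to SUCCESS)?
69

To calculate recovery time:

1. Find ERROR event for auth-service: 2024-05-04T13:13:00
2. Find next SUCCESS event for auth-service: 2024-05-04T13:14:09
3. Recovery time: 2024-05-04T13:14:09 - 2024-05-04T13:13:00 = 69 seconds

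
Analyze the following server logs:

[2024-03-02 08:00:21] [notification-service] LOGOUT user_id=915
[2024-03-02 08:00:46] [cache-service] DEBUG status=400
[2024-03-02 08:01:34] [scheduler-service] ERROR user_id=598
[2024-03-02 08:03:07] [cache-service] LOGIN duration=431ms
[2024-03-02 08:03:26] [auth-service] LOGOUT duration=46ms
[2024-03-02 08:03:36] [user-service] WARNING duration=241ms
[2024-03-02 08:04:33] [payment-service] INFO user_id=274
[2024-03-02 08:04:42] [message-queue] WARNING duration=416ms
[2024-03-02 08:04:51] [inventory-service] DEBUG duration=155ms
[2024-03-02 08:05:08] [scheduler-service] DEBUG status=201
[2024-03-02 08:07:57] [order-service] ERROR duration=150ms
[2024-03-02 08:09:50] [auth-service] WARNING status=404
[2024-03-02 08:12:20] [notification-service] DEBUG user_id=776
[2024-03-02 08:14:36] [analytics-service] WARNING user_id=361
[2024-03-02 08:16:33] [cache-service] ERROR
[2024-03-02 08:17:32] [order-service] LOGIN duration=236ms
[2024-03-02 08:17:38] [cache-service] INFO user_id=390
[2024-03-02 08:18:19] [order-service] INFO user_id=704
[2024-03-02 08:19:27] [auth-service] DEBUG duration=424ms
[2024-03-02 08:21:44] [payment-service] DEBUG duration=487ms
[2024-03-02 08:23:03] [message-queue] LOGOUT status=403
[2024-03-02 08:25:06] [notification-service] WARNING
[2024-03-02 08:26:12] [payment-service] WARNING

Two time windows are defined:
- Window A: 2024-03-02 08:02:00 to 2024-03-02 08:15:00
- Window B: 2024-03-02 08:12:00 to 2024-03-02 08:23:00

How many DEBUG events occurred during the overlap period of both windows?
1

To find overlap events:

1. Window A: 2024-03-02 08:02:00 to 2024-03-02 08:15:00
2. Window B: 2024-03-02 08:12:00 to 2024-03-02 08:23:00
3. Overlap period: 2024-03-02 08:12:00 to 2024-03-02 08:15:00
4. Count DEBUG events in overlap: 1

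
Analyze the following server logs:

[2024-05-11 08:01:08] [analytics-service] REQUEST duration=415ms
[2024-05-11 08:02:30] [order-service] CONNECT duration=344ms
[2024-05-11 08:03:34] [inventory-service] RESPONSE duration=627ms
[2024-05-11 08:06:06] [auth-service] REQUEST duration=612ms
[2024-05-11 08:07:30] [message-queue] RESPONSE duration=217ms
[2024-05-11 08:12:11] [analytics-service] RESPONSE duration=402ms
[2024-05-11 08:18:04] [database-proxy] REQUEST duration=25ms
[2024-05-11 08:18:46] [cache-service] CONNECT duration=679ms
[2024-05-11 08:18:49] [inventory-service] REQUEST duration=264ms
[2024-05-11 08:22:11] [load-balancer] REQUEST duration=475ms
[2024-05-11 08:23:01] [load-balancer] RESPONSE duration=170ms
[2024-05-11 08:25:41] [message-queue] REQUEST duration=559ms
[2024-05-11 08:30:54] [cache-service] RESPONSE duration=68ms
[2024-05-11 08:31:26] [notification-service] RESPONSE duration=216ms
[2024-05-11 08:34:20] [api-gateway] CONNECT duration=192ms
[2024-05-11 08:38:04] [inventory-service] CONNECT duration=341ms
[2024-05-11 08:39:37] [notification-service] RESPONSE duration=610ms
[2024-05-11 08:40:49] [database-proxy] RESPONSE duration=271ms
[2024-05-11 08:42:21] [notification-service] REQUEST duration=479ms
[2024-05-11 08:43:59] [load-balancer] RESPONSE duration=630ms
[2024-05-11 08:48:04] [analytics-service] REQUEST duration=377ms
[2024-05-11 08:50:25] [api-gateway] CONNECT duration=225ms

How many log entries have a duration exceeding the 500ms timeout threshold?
6

To count timeouts:

1. Threshold: 500ms
2. Extract duration from each log entry
3. Count entries where duration > 500
4. Timeout count: 6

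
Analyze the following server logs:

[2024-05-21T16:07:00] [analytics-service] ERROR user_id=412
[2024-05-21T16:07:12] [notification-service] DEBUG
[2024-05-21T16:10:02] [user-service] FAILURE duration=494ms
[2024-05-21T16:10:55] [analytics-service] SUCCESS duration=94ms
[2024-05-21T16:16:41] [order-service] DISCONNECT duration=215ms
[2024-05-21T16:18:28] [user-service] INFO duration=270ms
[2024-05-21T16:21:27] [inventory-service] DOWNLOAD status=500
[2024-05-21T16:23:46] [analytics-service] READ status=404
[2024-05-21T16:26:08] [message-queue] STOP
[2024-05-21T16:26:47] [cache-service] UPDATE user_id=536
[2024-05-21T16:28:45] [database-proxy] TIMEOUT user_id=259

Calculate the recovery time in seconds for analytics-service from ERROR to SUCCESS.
235

To calculate recovery time:

1. Find ERROR event for analytics-service: 2024-05-21T16:07:00
2. Find next SUCCESS event for analytics-service: 2024-05-21T16:10:55
3. Recovery time: 2024-05-21T16:10:55 - 2024-05-21T16:07:00 = 235 seconds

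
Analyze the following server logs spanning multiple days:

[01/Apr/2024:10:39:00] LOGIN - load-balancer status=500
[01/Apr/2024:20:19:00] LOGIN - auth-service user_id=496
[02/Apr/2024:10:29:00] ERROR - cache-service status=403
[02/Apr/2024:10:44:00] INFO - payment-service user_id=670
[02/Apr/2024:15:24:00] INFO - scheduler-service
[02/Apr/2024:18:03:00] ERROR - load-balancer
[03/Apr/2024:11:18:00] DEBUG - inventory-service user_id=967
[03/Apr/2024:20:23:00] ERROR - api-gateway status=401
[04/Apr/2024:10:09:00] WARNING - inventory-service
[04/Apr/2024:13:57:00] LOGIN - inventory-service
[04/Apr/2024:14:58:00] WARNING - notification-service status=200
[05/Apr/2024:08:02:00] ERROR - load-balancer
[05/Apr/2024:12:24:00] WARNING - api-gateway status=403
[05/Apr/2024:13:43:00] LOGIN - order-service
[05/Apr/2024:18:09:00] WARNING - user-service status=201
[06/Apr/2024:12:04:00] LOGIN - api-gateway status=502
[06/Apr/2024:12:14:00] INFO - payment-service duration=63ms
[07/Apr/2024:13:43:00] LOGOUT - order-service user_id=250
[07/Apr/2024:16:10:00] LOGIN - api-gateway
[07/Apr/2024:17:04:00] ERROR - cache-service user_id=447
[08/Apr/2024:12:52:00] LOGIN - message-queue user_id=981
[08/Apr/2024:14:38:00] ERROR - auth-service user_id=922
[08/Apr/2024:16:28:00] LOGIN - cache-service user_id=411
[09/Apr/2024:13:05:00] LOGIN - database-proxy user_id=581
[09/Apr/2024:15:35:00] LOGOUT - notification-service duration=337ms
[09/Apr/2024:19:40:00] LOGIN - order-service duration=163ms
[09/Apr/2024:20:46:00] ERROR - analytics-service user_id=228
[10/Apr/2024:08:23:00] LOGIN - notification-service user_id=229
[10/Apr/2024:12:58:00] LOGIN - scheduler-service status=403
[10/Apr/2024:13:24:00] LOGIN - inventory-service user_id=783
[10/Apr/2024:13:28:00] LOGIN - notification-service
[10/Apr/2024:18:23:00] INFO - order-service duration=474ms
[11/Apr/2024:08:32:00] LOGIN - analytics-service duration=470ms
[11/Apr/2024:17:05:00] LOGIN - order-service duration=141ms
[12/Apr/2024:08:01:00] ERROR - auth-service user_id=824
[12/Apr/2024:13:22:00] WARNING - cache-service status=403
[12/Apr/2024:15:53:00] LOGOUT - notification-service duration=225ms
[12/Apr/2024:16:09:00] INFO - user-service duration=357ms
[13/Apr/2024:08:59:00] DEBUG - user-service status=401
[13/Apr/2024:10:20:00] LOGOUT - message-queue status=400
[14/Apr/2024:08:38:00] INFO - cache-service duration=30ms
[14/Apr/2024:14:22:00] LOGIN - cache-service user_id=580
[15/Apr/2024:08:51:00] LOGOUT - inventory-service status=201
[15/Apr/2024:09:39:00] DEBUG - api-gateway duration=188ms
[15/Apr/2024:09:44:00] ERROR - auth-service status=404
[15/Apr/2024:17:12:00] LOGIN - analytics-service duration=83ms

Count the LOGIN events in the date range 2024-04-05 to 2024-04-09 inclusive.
7

To filter by date range:

1. Date range: 2024-04-05 through 2024-04-09, both dates inclusive
2. Filter for LOGIN events whose date falls in this range
3. Count matching events: 7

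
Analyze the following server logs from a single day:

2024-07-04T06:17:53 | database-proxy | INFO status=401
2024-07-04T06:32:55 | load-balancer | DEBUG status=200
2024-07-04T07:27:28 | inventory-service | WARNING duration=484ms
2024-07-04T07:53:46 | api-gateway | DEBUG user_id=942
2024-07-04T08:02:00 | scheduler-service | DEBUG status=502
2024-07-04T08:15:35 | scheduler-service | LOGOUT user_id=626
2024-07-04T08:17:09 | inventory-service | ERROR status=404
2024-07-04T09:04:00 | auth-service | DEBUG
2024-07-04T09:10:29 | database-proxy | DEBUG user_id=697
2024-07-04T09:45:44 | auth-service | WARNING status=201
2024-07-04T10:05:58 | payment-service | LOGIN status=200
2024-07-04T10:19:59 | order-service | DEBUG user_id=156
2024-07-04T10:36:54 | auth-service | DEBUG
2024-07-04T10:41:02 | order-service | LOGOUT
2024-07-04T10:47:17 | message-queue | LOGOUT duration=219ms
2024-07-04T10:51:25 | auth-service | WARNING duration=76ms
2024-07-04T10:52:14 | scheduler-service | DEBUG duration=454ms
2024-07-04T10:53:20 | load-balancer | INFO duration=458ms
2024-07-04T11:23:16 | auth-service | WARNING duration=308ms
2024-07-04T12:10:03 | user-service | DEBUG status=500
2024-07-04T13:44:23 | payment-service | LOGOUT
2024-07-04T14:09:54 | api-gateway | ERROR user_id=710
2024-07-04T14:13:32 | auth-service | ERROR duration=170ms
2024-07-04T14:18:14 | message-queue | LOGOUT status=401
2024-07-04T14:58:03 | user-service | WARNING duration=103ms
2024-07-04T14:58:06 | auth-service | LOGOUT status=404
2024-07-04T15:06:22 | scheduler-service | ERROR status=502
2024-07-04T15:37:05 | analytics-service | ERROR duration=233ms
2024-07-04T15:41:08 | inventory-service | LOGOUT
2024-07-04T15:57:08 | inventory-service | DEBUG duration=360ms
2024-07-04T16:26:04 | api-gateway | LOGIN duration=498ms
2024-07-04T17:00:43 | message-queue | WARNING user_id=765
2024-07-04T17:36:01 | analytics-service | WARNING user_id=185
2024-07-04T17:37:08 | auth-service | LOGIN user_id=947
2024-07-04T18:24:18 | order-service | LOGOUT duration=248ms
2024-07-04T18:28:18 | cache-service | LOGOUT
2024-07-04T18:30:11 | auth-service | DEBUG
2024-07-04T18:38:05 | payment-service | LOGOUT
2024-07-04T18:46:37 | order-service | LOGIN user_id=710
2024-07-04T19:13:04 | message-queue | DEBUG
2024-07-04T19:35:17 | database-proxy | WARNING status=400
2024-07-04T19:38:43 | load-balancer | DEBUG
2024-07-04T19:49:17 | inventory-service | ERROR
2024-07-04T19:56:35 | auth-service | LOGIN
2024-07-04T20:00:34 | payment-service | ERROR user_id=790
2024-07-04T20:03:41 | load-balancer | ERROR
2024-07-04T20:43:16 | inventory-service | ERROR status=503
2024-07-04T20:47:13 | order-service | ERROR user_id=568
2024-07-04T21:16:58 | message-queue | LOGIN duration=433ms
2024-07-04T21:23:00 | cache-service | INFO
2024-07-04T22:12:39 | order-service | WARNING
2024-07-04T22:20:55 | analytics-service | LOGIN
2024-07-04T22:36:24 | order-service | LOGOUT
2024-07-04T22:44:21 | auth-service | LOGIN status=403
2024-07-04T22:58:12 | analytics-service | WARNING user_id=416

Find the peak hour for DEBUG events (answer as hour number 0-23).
10

To find the peak hour:

1. Group all DEBUG events by hour
2. Count events in each hour
3. Find hour with maximum count
4. Peak hour: 10 (with 3 events)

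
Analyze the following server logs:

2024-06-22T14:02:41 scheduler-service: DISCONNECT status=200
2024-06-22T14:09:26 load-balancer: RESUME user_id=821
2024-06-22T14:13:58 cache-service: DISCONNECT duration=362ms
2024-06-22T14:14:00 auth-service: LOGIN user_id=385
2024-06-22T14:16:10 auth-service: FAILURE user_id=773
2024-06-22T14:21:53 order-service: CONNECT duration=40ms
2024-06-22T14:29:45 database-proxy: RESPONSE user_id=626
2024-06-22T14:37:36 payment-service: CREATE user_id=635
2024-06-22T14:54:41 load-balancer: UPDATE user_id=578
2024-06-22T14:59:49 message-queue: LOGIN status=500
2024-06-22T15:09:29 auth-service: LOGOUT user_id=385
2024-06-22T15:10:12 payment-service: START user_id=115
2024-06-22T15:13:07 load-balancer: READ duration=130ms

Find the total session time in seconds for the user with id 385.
3329

To calculate session duration:

1. Find LOGIN event for user_id=385: 2024-06-22T14:14:00
2. Find LOGOUT event for user_id=385: 2024-06-22T15:09:29
3. Session duration: 2024-06-22T15:09:29 - 2024-06-22T14:14:00 = 3329 seconds (55 minutes)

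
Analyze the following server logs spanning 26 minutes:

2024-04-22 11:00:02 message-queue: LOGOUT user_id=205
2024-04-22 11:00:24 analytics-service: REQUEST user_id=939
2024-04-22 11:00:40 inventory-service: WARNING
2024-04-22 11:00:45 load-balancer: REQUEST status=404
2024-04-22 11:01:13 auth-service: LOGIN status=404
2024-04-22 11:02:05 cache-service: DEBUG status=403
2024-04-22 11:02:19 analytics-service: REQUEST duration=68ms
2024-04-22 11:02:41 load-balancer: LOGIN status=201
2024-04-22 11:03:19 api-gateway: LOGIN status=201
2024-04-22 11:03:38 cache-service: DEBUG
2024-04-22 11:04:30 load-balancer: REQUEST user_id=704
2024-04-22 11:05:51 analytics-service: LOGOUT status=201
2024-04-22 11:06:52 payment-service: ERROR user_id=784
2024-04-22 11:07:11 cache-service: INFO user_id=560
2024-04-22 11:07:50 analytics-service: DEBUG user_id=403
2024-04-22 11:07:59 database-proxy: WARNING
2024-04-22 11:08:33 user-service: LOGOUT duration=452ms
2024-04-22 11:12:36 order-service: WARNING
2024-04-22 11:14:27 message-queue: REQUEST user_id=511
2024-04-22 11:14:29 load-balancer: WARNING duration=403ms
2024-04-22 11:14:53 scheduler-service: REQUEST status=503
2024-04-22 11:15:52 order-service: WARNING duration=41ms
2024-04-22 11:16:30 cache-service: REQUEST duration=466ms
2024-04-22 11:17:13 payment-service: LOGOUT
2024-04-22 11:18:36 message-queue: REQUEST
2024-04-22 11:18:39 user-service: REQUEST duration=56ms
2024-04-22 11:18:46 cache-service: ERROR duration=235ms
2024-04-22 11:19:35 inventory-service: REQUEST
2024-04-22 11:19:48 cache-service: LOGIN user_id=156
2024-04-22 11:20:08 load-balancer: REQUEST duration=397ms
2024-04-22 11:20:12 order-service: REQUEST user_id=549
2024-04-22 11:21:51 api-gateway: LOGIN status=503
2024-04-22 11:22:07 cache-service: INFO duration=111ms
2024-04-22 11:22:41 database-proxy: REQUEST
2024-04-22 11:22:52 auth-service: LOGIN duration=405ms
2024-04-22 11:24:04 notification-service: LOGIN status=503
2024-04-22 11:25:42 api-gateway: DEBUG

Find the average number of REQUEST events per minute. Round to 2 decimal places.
0.5

To calculate the rate:

1. Count total REQUEST events: 13
2. Total time period: 26 minutes
3. Rate = 13 / 26 = 0.5 events per minute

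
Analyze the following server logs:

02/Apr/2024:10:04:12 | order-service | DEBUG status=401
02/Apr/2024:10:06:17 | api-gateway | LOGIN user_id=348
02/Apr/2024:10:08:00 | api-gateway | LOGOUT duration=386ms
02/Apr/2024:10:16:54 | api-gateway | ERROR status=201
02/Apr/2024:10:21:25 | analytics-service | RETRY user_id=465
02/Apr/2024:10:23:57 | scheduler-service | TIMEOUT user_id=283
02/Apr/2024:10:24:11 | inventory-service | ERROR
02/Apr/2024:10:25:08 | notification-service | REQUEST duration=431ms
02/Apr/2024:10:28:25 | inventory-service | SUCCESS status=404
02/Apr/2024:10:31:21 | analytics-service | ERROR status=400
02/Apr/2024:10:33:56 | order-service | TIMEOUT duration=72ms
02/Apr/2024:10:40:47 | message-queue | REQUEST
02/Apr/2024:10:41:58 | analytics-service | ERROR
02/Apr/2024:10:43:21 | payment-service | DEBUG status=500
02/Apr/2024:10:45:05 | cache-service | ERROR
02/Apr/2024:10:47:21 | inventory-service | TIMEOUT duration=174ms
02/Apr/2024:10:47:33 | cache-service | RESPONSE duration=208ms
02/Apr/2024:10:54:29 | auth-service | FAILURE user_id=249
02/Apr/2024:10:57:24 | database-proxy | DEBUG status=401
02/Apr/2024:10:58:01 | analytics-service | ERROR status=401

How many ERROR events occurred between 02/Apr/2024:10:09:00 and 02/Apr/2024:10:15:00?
0

To count events in the time window:

1. Window boundaries: 02/Apr/2024:10:09:00 to 02/Apr/2024:10:15:00
2. Filter for ERROR events within this window
3. Count matching events: 0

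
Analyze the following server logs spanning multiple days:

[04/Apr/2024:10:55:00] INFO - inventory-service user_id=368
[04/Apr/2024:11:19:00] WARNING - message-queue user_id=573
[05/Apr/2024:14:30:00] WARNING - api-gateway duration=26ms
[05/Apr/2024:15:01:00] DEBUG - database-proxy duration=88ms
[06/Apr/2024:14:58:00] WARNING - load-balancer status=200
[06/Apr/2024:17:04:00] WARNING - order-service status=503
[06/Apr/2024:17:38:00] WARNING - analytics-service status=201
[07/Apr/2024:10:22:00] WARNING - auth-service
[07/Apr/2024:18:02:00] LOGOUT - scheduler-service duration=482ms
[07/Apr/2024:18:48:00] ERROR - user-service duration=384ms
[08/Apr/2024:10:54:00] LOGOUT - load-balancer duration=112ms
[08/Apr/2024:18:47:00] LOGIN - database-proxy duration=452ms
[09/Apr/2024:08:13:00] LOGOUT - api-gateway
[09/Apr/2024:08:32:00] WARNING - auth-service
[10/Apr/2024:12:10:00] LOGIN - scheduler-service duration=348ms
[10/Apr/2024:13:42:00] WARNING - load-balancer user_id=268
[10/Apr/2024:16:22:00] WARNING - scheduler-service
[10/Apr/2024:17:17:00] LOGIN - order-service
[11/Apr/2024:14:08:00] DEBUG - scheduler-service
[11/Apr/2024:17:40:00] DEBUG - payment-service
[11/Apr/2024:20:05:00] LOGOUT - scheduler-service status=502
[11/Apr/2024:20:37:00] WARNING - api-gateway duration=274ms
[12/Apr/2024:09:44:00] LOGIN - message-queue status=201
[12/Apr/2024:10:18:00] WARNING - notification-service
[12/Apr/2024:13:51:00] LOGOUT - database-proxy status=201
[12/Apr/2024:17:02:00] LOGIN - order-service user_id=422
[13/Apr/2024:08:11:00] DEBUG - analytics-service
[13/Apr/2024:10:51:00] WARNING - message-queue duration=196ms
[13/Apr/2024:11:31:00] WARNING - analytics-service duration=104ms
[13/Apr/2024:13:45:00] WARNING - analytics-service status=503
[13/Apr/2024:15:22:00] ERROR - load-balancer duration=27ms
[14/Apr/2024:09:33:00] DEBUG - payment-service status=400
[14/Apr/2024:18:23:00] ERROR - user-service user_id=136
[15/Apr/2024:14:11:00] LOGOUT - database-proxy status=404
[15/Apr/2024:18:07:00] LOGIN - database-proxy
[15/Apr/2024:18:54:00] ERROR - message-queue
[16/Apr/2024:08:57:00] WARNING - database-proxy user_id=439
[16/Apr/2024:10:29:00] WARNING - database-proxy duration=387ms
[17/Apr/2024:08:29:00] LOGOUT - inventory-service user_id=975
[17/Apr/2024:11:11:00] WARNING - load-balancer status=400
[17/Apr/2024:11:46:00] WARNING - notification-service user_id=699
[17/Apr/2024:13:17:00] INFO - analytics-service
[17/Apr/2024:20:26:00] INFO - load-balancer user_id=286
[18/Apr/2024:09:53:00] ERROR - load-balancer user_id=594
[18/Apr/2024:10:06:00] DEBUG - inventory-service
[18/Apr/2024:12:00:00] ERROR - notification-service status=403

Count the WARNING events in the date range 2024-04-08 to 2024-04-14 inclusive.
8

To filter by date range:

1. Date range: 2024-04-08 through 2024-04-14, both dates inclusive
2. Filter for WARNING events whose date falls in this range
3. Count matching events: 8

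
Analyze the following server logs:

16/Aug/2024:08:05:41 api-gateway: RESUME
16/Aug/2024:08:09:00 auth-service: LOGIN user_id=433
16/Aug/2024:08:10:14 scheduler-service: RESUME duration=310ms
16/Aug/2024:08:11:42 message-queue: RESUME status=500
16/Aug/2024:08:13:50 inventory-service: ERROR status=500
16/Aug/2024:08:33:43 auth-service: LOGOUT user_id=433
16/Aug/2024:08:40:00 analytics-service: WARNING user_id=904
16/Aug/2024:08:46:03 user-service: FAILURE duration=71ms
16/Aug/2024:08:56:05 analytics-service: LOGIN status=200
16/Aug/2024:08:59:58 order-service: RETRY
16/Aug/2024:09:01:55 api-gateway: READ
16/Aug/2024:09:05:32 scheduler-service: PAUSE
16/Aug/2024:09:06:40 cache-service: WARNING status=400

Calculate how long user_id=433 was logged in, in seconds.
1483

To calculate session duration:

1. Find LOGIN event for user_id=433: 16/Aug/2024:08:09:00
2. Find LOGOUT event for user_id=433: 16/Aug/2024:08:33:43
3. Session duration: 16/Aug/2024:08:33:43 - 16/Aug/2024:08:09:00 = 1483 seconds (24 minutes)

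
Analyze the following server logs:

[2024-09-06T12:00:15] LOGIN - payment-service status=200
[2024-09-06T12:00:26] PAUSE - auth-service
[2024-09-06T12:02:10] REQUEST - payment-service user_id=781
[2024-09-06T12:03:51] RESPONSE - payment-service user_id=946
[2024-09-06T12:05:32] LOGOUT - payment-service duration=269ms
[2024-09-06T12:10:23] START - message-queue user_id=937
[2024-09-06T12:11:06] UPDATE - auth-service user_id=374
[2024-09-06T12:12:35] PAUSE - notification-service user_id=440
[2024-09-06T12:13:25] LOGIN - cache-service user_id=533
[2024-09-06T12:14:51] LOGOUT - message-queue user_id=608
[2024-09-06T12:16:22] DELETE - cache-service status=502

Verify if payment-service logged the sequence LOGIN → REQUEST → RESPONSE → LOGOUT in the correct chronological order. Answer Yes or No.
Yes

To verify sequence order:

1. Find all events in sequence LOGIN → REQUEST → RESPONSE → LOGOUT for payment-service
2. Extract their timestamps
3. Check if timestamps are in ascending order
4. Result: Yes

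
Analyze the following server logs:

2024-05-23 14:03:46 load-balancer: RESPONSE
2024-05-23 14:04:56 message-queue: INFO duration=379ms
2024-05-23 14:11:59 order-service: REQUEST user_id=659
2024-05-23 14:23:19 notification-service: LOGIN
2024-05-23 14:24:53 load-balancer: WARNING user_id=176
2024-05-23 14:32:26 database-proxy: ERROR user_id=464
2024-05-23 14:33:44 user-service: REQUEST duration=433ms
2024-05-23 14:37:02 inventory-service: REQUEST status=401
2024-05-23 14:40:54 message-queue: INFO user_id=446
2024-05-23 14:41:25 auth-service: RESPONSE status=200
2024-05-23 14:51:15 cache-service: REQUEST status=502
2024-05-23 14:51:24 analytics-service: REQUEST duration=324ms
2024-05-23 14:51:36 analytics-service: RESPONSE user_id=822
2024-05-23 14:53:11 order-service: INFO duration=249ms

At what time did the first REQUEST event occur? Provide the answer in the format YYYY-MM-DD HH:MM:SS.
2024-05-23 14:11:59

To find the first event:

1. Filter for all REQUEST events
2. Sort by timestamp
3. Select the first one
4. Timestamp: 2024-05-23 14:11:59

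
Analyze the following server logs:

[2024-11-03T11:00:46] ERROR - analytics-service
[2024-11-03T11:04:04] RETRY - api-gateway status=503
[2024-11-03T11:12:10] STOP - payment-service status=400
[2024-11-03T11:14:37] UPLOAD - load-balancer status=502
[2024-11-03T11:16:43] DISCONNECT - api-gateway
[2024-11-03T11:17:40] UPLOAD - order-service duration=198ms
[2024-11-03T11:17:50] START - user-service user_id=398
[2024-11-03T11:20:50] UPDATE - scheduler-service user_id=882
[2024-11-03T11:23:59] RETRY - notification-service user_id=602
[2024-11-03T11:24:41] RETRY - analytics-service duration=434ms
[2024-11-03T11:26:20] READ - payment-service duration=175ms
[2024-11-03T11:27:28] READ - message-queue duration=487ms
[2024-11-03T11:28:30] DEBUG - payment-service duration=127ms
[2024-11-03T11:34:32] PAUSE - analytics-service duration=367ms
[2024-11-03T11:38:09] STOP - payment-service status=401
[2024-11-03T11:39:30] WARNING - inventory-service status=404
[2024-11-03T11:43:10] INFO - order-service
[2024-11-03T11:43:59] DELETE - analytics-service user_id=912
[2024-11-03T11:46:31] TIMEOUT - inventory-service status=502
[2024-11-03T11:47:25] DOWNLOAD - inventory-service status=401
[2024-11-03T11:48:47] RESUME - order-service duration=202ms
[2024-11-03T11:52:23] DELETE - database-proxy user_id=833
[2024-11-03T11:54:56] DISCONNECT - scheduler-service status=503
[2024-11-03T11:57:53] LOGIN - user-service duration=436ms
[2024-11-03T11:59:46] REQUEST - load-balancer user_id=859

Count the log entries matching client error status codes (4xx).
4

To find matching entries:

1. Pattern to match: client error status codes (4xx)
2. Scan each log entry for the pattern
3. Count matches: 4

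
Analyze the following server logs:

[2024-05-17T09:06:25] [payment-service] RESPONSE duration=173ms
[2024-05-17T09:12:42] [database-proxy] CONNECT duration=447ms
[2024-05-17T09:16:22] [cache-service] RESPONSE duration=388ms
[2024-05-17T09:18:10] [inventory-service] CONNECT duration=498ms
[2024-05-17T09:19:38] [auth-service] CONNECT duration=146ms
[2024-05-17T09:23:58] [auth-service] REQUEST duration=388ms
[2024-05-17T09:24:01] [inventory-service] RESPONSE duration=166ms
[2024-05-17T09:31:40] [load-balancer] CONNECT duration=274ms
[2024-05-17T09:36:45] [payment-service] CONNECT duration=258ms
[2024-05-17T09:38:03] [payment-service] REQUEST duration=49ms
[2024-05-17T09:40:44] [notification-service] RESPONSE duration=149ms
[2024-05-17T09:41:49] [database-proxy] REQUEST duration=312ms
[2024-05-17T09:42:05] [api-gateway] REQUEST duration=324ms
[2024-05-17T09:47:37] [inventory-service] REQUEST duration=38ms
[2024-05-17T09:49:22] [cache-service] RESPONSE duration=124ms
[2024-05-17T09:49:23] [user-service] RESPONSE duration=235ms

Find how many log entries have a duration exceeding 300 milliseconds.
6

To count timeouts:

1. Threshold: 300ms
2. Extract duration from each log entry
3. Count entries where duration > 300
4. Timeout count: 6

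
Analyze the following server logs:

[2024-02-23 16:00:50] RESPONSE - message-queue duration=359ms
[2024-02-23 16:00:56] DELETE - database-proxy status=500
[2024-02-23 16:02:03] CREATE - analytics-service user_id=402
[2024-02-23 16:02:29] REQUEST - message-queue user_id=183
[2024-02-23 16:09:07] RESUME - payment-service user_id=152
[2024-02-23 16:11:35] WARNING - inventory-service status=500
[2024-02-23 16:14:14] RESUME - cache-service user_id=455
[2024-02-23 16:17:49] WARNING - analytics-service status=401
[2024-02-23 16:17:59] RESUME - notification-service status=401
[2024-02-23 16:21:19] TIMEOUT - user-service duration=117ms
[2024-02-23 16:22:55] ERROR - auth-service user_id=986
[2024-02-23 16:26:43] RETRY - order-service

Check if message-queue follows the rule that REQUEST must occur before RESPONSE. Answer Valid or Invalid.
Invalid

To validate ordering:

1. Required order: REQUEST → RESPONSE
2. Rule: REQUEST must occur before RESPONSE
3. Check actual order of events for message-queue
4. Result: Invalid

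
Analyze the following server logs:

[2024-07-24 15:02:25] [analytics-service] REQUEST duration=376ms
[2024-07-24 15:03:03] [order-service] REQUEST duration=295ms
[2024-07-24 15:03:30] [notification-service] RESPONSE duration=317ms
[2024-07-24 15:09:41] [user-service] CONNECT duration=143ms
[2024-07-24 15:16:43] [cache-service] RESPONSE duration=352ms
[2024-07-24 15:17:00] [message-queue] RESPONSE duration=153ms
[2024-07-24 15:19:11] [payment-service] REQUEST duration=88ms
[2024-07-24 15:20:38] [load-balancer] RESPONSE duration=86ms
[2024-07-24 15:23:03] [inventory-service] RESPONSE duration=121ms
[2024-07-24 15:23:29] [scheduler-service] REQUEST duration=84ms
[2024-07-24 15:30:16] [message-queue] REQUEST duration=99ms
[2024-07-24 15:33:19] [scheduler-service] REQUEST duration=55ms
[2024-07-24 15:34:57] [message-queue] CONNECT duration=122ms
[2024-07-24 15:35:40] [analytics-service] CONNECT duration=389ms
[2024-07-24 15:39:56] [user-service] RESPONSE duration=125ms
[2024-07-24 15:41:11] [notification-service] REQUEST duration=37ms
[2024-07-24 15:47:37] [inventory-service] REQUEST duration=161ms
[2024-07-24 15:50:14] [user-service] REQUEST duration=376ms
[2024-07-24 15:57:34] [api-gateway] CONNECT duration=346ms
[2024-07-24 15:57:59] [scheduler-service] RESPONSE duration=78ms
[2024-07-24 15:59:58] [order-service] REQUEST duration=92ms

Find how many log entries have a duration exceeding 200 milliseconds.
7

To count timeouts:

1. Threshold: 200ms
2. Extract duration from each log entry
3. Count entries where duration > 200
4. Timeout count: 7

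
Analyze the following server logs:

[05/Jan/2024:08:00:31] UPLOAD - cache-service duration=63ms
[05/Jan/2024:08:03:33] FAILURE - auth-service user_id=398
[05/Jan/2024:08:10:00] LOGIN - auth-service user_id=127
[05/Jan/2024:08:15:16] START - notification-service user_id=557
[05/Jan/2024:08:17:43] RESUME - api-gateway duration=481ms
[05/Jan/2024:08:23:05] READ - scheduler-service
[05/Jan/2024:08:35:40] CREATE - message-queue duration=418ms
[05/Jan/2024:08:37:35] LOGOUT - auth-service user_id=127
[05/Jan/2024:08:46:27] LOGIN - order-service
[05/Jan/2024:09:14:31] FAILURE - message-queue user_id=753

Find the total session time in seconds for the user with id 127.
1655

To calculate session duration:

1. Find LOGIN event for user_id=127: 05/Jan/2024:08:10:00
2. Find LOGOUT event for user_id=127: 05/Jan/2024:08:37:35
3. Session duration: 05/Jan/2024:08:37:35 - 05/Jan/2024:08:10:00 = 1655 seconds (27 minutes)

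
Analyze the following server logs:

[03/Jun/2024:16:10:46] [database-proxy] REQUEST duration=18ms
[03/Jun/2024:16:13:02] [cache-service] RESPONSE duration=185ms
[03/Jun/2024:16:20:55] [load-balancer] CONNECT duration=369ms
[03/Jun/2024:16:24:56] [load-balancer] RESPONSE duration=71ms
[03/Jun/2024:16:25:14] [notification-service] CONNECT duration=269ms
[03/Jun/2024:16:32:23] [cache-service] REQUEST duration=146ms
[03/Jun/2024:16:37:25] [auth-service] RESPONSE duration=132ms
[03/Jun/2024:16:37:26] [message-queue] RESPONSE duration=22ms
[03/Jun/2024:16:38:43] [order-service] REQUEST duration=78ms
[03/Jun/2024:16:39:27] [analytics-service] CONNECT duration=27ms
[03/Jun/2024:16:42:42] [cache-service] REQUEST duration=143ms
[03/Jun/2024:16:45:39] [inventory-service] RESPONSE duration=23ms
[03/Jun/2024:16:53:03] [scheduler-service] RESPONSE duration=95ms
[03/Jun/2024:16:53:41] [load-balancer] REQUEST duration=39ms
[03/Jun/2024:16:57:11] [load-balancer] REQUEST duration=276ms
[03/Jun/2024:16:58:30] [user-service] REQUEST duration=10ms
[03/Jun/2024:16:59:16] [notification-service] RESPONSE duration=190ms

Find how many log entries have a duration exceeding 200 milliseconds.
3

To count timeouts:

1. Threshold: 200ms
2. Extract duration from each log entry
3. Count entries where duration > 200
4. Timeout count: 3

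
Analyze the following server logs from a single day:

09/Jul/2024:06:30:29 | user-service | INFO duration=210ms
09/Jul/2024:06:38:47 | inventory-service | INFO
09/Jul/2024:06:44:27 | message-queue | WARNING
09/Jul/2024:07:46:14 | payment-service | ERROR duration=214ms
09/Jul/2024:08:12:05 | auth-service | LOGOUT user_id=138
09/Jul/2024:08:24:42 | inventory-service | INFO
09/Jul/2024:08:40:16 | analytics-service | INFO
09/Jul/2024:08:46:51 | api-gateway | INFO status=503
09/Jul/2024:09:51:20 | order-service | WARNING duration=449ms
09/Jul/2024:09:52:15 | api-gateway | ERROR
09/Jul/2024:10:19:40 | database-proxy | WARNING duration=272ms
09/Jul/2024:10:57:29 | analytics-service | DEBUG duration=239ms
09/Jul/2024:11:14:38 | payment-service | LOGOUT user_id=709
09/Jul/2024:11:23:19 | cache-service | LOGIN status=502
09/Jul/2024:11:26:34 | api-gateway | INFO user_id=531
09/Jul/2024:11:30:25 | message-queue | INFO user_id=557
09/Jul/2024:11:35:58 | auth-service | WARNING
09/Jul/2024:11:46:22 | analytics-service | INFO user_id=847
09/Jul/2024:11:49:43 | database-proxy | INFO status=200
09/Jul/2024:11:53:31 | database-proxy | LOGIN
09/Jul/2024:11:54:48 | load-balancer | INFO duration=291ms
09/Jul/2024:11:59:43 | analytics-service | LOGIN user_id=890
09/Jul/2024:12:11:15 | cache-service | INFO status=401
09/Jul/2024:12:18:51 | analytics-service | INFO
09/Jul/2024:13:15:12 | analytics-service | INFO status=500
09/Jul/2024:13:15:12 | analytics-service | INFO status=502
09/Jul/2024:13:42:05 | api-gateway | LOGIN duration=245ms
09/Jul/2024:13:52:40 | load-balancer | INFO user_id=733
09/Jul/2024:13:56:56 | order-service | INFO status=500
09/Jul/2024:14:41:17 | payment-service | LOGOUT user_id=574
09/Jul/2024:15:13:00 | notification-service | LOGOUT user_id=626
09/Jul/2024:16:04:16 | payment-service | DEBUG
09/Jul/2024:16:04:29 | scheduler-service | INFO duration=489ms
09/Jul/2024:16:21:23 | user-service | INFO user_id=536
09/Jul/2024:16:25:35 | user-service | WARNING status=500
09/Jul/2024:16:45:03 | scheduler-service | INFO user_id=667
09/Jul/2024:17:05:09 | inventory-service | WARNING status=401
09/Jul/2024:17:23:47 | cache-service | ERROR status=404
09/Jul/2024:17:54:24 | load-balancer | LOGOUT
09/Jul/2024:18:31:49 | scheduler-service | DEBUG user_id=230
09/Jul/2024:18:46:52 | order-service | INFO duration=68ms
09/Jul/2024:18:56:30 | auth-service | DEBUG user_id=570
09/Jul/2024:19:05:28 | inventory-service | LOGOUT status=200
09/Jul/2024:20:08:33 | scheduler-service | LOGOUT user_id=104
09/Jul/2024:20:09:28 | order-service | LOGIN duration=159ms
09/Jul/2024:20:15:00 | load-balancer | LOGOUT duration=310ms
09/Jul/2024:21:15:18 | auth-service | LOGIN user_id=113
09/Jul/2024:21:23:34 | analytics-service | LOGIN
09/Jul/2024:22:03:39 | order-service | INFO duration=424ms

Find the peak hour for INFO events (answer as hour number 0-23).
11

To find the peak hour:

1. Group all INFO events by hour
2. Count events in each hour
3. Find hour with maximum count
4. Peak hour: 11 (with 5 events)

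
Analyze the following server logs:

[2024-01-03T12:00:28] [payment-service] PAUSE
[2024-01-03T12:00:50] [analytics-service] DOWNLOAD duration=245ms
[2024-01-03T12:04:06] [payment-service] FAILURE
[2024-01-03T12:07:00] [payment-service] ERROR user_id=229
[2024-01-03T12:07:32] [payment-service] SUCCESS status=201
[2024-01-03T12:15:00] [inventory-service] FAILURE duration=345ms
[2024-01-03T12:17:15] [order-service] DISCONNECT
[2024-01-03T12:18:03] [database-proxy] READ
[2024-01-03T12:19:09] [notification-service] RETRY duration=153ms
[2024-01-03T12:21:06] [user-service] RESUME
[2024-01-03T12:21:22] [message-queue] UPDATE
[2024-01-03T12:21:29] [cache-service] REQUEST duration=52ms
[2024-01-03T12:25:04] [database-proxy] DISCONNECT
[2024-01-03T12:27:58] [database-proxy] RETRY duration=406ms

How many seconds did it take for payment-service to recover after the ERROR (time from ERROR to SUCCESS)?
32

To calculate recovery time:

1. Find ERROR event for payment-service: 2024-01-03T12:07:00
2. Find next SUCCESS event for payment-service: 2024-01-03T12:07:32
3. Recovery time: 2024-01-03T12:07:32 - 2024-01-03T12:07:00 = 32 seconds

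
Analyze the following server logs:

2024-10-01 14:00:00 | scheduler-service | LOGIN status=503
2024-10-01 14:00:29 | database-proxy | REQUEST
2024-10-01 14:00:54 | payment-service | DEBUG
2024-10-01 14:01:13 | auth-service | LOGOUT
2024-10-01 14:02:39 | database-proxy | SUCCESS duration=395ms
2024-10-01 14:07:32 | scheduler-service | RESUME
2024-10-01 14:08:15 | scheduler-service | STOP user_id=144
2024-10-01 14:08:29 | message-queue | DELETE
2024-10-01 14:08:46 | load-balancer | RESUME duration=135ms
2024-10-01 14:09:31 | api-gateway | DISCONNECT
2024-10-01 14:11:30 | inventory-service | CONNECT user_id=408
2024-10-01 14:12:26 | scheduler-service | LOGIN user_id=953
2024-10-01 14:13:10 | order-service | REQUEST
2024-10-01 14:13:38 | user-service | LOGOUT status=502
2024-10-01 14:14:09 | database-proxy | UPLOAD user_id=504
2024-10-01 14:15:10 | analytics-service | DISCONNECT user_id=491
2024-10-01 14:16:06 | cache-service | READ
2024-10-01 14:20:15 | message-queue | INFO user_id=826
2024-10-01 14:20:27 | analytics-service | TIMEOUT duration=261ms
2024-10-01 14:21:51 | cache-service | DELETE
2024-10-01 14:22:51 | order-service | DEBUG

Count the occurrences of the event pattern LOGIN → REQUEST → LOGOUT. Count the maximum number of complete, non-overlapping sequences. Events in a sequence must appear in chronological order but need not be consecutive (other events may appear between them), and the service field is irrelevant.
2

To count sequences:

1. Look for pattern: LOGIN → REQUEST → LOGOUT
2. Greedily scan the log in chronological order, matching each sequence element in turn (ignoring service)
3. Each time the full pattern completes, increment the count and restart matching from the next event
4. Complete non-overlapping sequences found: 2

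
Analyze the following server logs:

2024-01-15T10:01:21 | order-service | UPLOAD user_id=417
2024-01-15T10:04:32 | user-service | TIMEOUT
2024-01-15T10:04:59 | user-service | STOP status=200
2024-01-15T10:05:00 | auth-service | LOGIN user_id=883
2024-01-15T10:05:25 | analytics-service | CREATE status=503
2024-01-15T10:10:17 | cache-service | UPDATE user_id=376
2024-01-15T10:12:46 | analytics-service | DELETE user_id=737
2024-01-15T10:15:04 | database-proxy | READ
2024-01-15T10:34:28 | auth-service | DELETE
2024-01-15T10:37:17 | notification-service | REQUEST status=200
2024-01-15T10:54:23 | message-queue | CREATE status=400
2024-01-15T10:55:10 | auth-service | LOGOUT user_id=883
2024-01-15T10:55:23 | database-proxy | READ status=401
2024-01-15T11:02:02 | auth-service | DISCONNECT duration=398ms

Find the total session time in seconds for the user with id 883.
3010

To calculate session duration:

1. Find LOGIN event for user_id=883: 2024-01-15T10:05:00
2. Find LOGOUT event for user_id=883: 2024-01-15T10:55:10
3. Session duration: 2024-01-15T10:55:10 - 2024-01-15T10:05:00 = 3010 seconds (50 minutes)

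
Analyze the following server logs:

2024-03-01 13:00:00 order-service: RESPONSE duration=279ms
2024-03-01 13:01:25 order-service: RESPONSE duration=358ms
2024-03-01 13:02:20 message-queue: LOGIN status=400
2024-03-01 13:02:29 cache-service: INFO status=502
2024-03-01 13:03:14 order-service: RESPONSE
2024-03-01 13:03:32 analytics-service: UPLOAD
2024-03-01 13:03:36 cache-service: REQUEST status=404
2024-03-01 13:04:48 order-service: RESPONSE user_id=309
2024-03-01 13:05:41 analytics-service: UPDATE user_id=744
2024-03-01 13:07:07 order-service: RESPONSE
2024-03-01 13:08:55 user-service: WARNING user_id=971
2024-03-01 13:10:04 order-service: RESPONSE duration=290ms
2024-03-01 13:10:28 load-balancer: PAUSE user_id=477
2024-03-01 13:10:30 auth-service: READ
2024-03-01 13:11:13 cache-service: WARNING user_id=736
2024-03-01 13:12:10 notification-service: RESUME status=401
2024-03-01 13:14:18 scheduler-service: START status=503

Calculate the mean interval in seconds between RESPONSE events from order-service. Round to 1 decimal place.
120.8

To calculate average interval:

1. Find all RESPONSE events for order-service in order
2. Calculate time gaps between consecutive events
3. Compute mean of gaps: 604 / 5 = 120.8 seconds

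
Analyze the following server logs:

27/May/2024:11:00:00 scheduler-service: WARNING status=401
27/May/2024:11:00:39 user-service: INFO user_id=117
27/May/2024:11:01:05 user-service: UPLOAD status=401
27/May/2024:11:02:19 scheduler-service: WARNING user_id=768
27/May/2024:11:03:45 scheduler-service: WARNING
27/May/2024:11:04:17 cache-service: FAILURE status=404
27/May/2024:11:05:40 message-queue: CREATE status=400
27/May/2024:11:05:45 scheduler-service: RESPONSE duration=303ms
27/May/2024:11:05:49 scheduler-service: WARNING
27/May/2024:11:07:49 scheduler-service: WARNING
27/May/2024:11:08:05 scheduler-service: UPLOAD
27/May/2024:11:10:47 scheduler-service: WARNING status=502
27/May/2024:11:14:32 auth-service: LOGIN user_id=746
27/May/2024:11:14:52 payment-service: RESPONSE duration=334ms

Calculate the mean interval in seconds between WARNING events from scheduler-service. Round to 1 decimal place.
129.4

To calculate average interval:

1. Find all WARNING events for scheduler-service in order
2. Calculate time gaps between consecutive events
3. Compute mean of gaps: 647 / 5 = 129.4 seconds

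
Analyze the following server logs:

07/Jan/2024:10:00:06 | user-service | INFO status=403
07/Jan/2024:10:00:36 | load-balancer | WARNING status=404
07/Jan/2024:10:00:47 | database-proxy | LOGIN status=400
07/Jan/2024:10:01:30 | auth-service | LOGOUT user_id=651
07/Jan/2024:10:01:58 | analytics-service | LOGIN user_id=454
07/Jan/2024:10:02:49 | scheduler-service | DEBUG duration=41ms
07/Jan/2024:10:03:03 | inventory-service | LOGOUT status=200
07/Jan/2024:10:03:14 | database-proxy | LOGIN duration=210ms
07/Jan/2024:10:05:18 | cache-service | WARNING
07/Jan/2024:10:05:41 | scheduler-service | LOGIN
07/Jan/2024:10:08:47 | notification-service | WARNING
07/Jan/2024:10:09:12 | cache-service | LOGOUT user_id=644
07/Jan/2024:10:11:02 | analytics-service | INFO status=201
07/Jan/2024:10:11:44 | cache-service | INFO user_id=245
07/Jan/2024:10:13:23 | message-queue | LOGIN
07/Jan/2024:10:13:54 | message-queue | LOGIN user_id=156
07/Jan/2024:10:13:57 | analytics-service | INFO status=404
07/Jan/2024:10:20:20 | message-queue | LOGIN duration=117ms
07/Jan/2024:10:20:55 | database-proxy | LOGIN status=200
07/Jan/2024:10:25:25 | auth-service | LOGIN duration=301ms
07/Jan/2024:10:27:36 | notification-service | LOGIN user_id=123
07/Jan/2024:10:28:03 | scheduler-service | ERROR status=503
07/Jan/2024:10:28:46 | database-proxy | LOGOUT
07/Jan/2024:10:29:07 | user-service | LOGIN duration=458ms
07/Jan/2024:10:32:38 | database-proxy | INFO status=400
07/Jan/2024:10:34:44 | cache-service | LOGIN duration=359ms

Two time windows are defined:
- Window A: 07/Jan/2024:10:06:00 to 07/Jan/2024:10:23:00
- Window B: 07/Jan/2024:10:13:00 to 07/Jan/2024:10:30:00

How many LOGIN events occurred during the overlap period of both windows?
4

To find overlap events:

1. Window A: 07/Jan/2024:10:06:00 to 07/Jan/2024:10:23:00
2. Window B: 07/Jan/2024:10:13:00 to 07/Jan/2024:10:30:00
3. Overlap period: 07/Jan/2024:10:13:00 to 07/Jan/2024:10:23:00
4. Count LOGIN events in overlap: 4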